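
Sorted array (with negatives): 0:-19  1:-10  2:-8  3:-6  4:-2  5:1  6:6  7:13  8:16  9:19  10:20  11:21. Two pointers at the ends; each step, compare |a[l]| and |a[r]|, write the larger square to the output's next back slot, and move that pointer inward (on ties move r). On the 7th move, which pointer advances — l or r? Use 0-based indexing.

l

[0,11] |-19|<=|21| out[11]=441 → r--
[0,10] |-19|<=|20| out[10]=400 → r--
[0,9] |-19|<=|19| out[9]=361 → r--
[0,8] |-19|>|16| out[8]=361 → l++
[1,8] |-10|<=|16| out[7]=256 → r--
[1,7] |-10|<=|13| out[6]=169 → r--
[1,6] |-10|>|6| out[5]=100 → l++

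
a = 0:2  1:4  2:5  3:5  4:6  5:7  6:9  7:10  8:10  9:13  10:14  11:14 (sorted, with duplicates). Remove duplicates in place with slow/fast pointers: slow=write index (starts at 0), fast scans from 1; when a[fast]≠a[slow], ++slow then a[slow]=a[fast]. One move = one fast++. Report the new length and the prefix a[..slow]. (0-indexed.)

length 9; prefix = [2, 4, 5, 6, 7, 9, 10, 13, 14]

(s=0,f=1) a[fast]=4≠a[slow]=2 write a[1]=4 → slow++,fast++
(s=1,f=2) a[fast]=5≠a[slow]=4 write a[2]=5 → slow++,fast++
(s=2,f=3) a[fast]=5=a[slow] dup → fast++
(s=2,f=4) a[fast]=6≠a[slow]=5 write a[3]=6 → slow++,fast++
(s=3,f=5) a[fast]=7≠a[slow]=6 write a[4]=7 → slow++,fast++
(s=4,f=6) a[fast]=9≠a[slow]=7 write a[5]=9 → slow++,fast++
(s=5,f=7) a[fast]=10≠a[slow]=9 write a[6]=10 → slow++,fast++
(s=6,f=8) a[fast]=10=a[slow] dup → fast++
(s=6,f=9) a[fast]=13≠a[slow]=10 write a[7]=13 → slow++,fast++
(s=7,f=10) a[fast]=14≠a[slow]=13 write a[8]=14 → slow++,fast++
(s=8,f=11) a[fast]=14=a[slow] dup → fast++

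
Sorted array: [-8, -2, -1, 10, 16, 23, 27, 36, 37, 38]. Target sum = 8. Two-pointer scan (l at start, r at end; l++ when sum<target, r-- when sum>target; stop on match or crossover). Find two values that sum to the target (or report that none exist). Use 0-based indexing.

(-8, 16)

[0,9] -8+38=30 >8 → r--
[0,8] -8+37=29 >8 → r--
[0,7] -8+36=28 >8 → r--
[0,6] -8+27=19 >8 → r--
[0,5] -8+23=15 >8 → r--
[0,4] -8+16=8 → found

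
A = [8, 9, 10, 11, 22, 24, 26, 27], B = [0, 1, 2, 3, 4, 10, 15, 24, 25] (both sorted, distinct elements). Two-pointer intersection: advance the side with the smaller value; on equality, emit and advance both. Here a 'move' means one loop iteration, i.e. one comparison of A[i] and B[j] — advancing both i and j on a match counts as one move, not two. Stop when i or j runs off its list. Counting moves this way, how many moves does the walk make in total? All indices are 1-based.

13 moves

[i=1,j=1] 8>0 → j++
[i=1,j=2] 8>1 → j++
[i=1,j=3] 8>2 → j++
[i=1,j=4] 8>3 → j++
[i=1,j=5] 8>4 → j++
[i=1,j=6] 8<10 → i++
[i=2,j=6] 9<10 → i++
[i=3,j=6] 10==10 emit → i++,j++
[i=4,j=7] 11<15 → i++
[i=5,j=7] 22>15 → j++
[i=5,j=8] 22<24 → i++
[i=6,j=8] 24==24 emit → i++,j++
[i=7,j=9] 26>25 → j++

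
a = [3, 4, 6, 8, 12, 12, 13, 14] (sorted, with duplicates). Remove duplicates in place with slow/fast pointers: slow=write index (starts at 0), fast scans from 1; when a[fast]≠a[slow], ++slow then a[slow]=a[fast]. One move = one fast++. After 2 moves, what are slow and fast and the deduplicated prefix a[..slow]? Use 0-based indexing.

(s=0,f=1) a[fast]=4≠a[slow]=3 write a[1]=4 → slow++,fast++
(s=1,f=2) a[fast]=6≠a[slow]=4 write a[2]=6 → slow++,fast++

slow=2, fast=3, prefix=[3, 4, 6]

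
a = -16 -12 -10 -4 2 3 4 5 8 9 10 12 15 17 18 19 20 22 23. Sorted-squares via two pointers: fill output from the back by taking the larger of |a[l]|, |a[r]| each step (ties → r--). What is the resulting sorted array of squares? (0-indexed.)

[4, 9, 16, 16, 25, 64, 81, 100, 100, 144, 144, 225, 256, 289, 324, 361, 400, 484, 529]

l=0 r=18: |-16|<=|23| out[18]=529, r--
l=0 r=17: |-16|<=|22| out[17]=484, r--
l=0 r=16: |-16|<=|20| out[16]=400, r--
l=0 r=15: |-16|<=|19| out[15]=361, r--
l=0 r=14: |-16|<=|18| out[14]=324, r--
l=0 r=13: |-16|<=|17| out[13]=289, r--
l=0 r=12: |-16|>|15| out[12]=256, l++
l=1 r=12: |-12|<=|15| out[11]=225, r--
l=1 r=11: |-12|<=|12| out[10]=144, r--
l=1 r=10: |-12|>|10| out[9]=144, l++
l=2 r=10: |-10|<=|10| out[8]=100, r--
l=2 r=9: |-10|>|9| out[7]=100, l++
l=3 r=9: |-4|<=|9| out[6]=81, r--
l=3 r=8: |-4|<=|8| out[5]=64, r--
l=3 r=7: |-4|<=|5| out[4]=25, r--
l=3 r=6: |-4|<=|4| out[3]=16, r--
l=3 r=5: |-4|>|3| out[2]=16, l++
l=4 r=5: |2|<=|3| out[1]=9, r--
l=4 r=4: |2|<=|2| out[0]=4, r--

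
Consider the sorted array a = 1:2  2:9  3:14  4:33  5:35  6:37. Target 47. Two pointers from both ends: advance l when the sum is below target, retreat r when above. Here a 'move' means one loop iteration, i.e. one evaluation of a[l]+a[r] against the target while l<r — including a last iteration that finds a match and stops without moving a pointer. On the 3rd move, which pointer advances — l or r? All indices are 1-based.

l=1 r=6: 2+37=39 <47, l++
l=2 r=6: 9+37=46 <47, l++
l=3 r=6: 14+37=51 >47, r--

r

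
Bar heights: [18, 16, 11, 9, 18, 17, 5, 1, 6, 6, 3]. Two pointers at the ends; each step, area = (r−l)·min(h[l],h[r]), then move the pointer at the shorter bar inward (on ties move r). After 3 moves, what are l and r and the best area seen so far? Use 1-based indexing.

l=1 r=11: min(18,3)*10=30 best=30 *, r--
l=1 r=10: min(18,6)*9=54 best=54 *, r--
l=1 r=9: min(18,6)*8=48 best=54, r--

l=1, r=8, best area=54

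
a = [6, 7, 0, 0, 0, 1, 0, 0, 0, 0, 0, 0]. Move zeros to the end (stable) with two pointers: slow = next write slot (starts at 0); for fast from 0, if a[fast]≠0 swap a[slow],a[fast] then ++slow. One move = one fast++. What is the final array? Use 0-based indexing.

[6, 7, 1, 0, 0, 0, 0, 0, 0, 0, 0, 0]

slow=0 fast=0: a[fast]=6≠0 swap→a[0]=6, slow++,fast++
slow=1 fast=1: a[fast]=7≠0 swap→a[1]=7, slow++,fast++
slow=2 fast=2: a[fast]=0, fast++
slow=2 fast=3: a[fast]=0, fast++
slow=2 fast=4: a[fast]=0, fast++
slow=2 fast=5: a[fast]=1≠0 swap→a[2]=1, slow++,fast++
slow=3 fast=6: a[fast]=0, fast++
slow=3 fast=7: a[fast]=0, fast++
slow=3 fast=8: a[fast]=0, fast++
slow=3 fast=9: a[fast]=0, fast++
slow=3 fast=10: a[fast]=0, fast++
slow=3 fast=11: a[fast]=0, fast++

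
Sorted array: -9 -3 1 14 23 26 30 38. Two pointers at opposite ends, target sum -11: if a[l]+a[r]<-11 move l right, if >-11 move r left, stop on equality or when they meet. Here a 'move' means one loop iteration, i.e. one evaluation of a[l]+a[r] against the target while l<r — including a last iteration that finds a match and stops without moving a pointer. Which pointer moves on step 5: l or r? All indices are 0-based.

r

l=0 r=7: -9+38=29 >-11, r--
l=0 r=6: -9+30=21 >-11, r--
l=0 r=5: -9+26=17 >-11, r--
l=0 r=4: -9+23=14 >-11, r--
l=0 r=3: -9+14=5 >-11, r--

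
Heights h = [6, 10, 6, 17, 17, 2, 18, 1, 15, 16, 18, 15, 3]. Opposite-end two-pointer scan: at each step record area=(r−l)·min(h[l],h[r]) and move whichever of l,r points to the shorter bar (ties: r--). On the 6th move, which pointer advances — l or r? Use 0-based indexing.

l

l=0 r=12: min(6,3)*12=36 best=36 *, r--
l=0 r=11: min(6,15)*11=66 best=66 *, l++
l=1 r=11: min(10,15)*10=100 best=100 *, l++
l=2 r=11: min(6,15)*9=54 best=100, l++
l=3 r=11: min(17,15)*8=120 best=120 *, r--
l=3 r=10: min(17,18)*7=119 best=120, l++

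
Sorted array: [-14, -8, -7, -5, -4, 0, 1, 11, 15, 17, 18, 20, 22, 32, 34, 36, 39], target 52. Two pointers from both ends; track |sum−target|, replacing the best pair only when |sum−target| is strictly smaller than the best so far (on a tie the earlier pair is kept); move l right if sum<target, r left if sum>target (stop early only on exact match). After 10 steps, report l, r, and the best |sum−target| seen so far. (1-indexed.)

l=10, r=16, best |Δ|=1

l=1 r=17: -14+39=25 d=27 *, l++
l=2 r=17: -8+39=31 d=21 *, l++
l=3 r=17: -7+39=32 d=20 *, l++
l=4 r=17: -5+39=34 d=18 *, l++
l=5 r=17: -4+39=35 d=17 *, l++
l=6 r=17: 0+39=39 d=13 *, l++
l=7 r=17: 1+39=40 d=12 *, l++
l=8 r=17: 11+39=50 d=2 *, l++
l=9 r=17: 15+39=54 d=2, r--
l=9 r=16: 15+36=51 d=1 *, l++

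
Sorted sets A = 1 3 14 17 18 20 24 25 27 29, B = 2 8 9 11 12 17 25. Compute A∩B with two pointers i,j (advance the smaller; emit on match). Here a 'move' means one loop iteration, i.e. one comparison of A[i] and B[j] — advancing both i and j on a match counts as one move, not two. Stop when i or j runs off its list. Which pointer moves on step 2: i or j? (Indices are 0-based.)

i=0 j=0: 1<2, i++
i=1 j=0: 3>2, j++

j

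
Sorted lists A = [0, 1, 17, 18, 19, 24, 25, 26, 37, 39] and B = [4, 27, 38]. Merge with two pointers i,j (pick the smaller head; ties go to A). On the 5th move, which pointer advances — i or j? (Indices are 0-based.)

[i=0,j=0] A[i]=0<=B[j]=4 take 0 → i++
[i=1,j=0] A[i]=1<=B[j]=4 take 1 → i++
[i=2,j=0] A[i]=17>B[j]=4 take 4 → j++
[i=2,j=1] A[i]=17<=B[j]=27 take 17 → i++
[i=3,j=1] A[i]=18<=B[j]=27 take 18 → i++

i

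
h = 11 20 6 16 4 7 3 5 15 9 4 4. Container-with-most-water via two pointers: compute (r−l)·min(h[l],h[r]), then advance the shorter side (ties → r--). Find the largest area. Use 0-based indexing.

[0,11] min(11,4)*11=44 best=44 * → r--
[0,10] min(11,4)*10=40 best=44 → r--
[0,9] min(11,9)*9=81 best=81 * → r--
[0,8] min(11,15)*8=88 best=88 * → l++
[1,8] min(20,15)*7=105 best=105 * → r--
[1,7] min(20,5)*6=30 best=105 → r--
[1,6] min(20,3)*5=15 best=105 → r--
[1,5] min(20,7)*4=28 best=105 → r--
[1,4] min(20,4)*3=12 best=105 → r--
[1,3] min(20,16)*2=32 best=105 → r--
[1,2] min(20,6)*1=6 best=105 → r--

max area = 105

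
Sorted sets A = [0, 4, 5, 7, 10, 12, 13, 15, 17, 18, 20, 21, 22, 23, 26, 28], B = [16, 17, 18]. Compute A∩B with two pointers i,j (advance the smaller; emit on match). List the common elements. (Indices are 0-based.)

[i=0,j=0] 0<16 → i++
[i=1,j=0] 4<16 → i++
[i=2,j=0] 5<16 → i++
[i=3,j=0] 7<16 → i++
[i=4,j=0] 10<16 → i++
[i=5,j=0] 12<16 → i++
[i=6,j=0] 13<16 → i++
[i=7,j=0] 15<16 → i++
[i=8,j=0] 17>16 → j++
[i=8,j=1] 17==17 emit → i++,j++
[i=9,j=2] 18==18 emit → i++,j++

intersection = [17, 18]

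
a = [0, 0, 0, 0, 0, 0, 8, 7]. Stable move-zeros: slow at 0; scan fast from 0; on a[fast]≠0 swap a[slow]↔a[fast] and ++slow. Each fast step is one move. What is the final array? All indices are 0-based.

(s=0,f=0) a[fast]=0 → fast++
(s=0,f=1) a[fast]=0 → fast++
(s=0,f=2) a[fast]=0 → fast++
(s=0,f=3) a[fast]=0 → fast++
(s=0,f=4) a[fast]=0 → fast++
(s=0,f=5) a[fast]=0 → fast++
(s=0,f=6) a[fast]=8≠0 swap→a[0]=8 → slow++,fast++
(s=1,f=7) a[fast]=7≠0 swap→a[1]=7 → slow++,fast++

[8, 7, 0, 0, 0, 0, 0, 0]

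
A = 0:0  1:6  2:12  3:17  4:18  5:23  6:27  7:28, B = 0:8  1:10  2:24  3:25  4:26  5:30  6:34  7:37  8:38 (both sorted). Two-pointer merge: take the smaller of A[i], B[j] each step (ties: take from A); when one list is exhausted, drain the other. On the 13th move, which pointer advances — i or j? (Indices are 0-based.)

i

i=0 j=0: A[i]=0<=B[j]=8 take 0, i++
i=1 j=0: A[i]=6<=B[j]=8 take 6, i++
i=2 j=0: A[i]=12>B[j]=8 take 8, j++
i=2 j=1: A[i]=12>B[j]=10 take 10, j++
i=2 j=2: A[i]=12<=B[j]=24 take 12, i++
i=3 j=2: A[i]=17<=B[j]=24 take 17, i++
i=4 j=2: A[i]=18<=B[j]=24 take 18, i++
i=5 j=2: A[i]=23<=B[j]=24 take 23, i++
i=6 j=2: A[i]=27>B[j]=24 take 24, j++
i=6 j=3: A[i]=27>B[j]=25 take 25, j++
i=6 j=4: A[i]=27>B[j]=26 take 26, j++
i=6 j=5: A[i]=27<=B[j]=30 take 27, i++
i=7 j=5: A[i]=28<=B[j]=30 take 28, i++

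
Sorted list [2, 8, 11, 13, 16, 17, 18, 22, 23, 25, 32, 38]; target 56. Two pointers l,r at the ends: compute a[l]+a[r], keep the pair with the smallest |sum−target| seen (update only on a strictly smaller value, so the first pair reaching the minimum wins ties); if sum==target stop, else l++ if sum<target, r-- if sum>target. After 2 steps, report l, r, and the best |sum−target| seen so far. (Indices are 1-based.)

l=3, r=12, best |Δ|=10

l=1 r=12: 2+38=40 d=16 *, l++
l=2 r=12: 8+38=46 d=10 *, l++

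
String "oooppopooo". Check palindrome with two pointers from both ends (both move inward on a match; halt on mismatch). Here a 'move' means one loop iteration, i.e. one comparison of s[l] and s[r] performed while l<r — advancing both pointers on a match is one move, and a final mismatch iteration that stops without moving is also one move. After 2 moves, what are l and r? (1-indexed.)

l=1 r=10: 'o'=='o', l++,r--
l=2 r=9: 'o'=='o', l++,r--

l=3, r=8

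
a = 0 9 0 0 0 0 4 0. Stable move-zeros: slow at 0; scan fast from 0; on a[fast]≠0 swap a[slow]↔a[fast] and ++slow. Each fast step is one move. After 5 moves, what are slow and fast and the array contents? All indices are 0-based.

slow=1, fast=5, a=[9, 0, 0, 0, 0, 0, 4, 0]

slow=0 fast=0: a[fast]=0, fast++
slow=0 fast=1: a[fast]=9≠0 swap→a[0]=9, slow++,fast++
slow=1 fast=2: a[fast]=0, fast++
slow=1 fast=3: a[fast]=0, fast++
slow=1 fast=4: a[fast]=0, fast++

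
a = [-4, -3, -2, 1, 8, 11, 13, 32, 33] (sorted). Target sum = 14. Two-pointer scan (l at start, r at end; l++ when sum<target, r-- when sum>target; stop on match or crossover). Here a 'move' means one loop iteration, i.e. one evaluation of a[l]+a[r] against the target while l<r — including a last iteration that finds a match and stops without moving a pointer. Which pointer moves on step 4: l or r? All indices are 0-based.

[0,8] -4+33=29 >14 → r--
[0,7] -4+32=28 >14 → r--
[0,6] -4+13=9 <14 → l++
[1,6] -3+13=10 <14 → l++

l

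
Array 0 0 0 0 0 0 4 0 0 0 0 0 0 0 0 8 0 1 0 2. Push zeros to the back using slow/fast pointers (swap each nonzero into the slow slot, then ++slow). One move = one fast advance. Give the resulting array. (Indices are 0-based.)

[4, 8, 1, 2, 0, 0, 0, 0, 0, 0, 0, 0, 0, 0, 0, 0, 0, 0, 0, 0]

slow=0 fast=0: a[fast]=0, fast++
slow=0 fast=1: a[fast]=0, fast++
slow=0 fast=2: a[fast]=0, fast++
slow=0 fast=3: a[fast]=0, fast++
slow=0 fast=4: a[fast]=0, fast++
slow=0 fast=5: a[fast]=0, fast++
slow=0 fast=6: a[fast]=4≠0 swap→a[0]=4, slow++,fast++
slow=1 fast=7: a[fast]=0, fast++
slow=1 fast=8: a[fast]=0, fast++
slow=1 fast=9: a[fast]=0, fast++
slow=1 fast=10: a[fast]=0, fast++
slow=1 fast=11: a[fast]=0, fast++
slow=1 fast=12: a[fast]=0, fast++
slow=1 fast=13: a[fast]=0, fast++
slow=1 fast=14: a[fast]=0, fast++
slow=1 fast=15: a[fast]=8≠0 swap→a[1]=8, slow++,fast++
slow=2 fast=16: a[fast]=0, fast++
slow=2 fast=17: a[fast]=1≠0 swap→a[2]=1, slow++,fast++
slow=3 fast=18: a[fast]=0, fast++
slow=3 fast=19: a[fast]=2≠0 swap→a[3]=2, slow++,fast++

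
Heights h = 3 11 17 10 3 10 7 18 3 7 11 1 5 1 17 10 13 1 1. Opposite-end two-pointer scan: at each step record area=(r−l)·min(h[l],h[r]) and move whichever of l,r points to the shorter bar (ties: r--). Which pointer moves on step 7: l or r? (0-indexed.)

r

l=0 r=18: min(3,1)*18=18 best=18 *, r--
l=0 r=17: min(3,1)*17=17 best=18, r--
l=0 r=16: min(3,13)*16=48 best=48 *, l++
l=1 r=16: min(11,13)*15=165 best=165 *, l++
l=2 r=16: min(17,13)*14=182 best=182 *, r--
l=2 r=15: min(17,10)*13=130 best=182, r--
l=2 r=14: min(17,17)*12=204 best=204 *, r--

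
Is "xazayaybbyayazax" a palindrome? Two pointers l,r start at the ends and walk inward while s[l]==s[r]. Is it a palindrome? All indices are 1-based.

palindrome

[1,16] 'x'=='x' → l++,r--
[2,15] 'a'=='a' → l++,r--
[3,14] 'z'=='z' → l++,r--
[4,13] 'a'=='a' → l++,r--
[5,12] 'y'=='y' → l++,r--
[6,11] 'a'=='a' → l++,r--
[7,10] 'y'=='y' → l++,r--
[8,9] 'b'=='b' → l++,r--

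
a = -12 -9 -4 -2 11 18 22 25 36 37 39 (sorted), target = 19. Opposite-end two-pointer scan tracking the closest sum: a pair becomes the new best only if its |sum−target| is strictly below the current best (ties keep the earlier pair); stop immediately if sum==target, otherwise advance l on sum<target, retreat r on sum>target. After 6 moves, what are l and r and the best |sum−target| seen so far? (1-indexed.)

[1,11] -12+39=27 d=8 * → r--
[1,10] -12+37=25 d=6 * → r--
[1,9] -12+36=24 d=5 * → r--
[1,8] -12+25=13 d=6 → l++
[2,8] -9+25=16 d=3 * → l++
[3,8] -4+25=21 d=2 * → r--

l=3, r=7, best |Δ|=2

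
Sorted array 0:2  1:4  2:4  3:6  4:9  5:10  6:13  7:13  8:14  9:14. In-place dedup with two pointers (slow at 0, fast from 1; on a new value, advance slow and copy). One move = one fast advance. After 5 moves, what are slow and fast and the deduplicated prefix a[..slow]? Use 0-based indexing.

(s=0,f=1) a[fast]=4≠a[slow]=2 write a[1]=4 → slow++,fast++
(s=1,f=2) a[fast]=4=a[slow] dup → fast++
(s=1,f=3) a[fast]=6≠a[slow]=4 write a[2]=6 → slow++,fast++
(s=2,f=4) a[fast]=9≠a[slow]=6 write a[3]=9 → slow++,fast++
(s=3,f=5) a[fast]=10≠a[slow]=9 write a[4]=10 → slow++,fast++

slow=4, fast=6, prefix=[2, 4, 6, 9, 10]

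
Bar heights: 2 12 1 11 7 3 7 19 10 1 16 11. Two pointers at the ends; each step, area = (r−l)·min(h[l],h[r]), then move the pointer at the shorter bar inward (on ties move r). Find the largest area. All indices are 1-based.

max area = 110

l=1 r=12: min(2,11)*11=22 best=22 *, l++
l=2 r=12: min(12,11)*10=110 best=110 *, r--
l=2 r=11: min(12,16)*9=108 best=110, l++
l=3 r=11: min(1,16)*8=8 best=110, l++
l=4 r=11: min(11,16)*7=77 best=110, l++
l=5 r=11: min(7,16)*6=42 best=110, l++
l=6 r=11: min(3,16)*5=15 best=110, l++
l=7 r=11: min(7,16)*4=28 best=110, l++
l=8 r=11: min(19,16)*3=48 best=110, r--
l=8 r=10: min(19,1)*2=2 best=110, r--
l=8 r=9: min(19,10)*1=10 best=110, r--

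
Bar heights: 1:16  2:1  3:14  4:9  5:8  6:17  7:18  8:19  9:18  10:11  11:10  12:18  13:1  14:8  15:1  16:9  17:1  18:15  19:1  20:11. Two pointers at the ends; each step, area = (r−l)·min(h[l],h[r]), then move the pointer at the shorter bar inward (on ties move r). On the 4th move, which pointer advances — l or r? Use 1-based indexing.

l=1 r=20: min(16,11)*19=209 best=209 *, r--
l=1 r=19: min(16,1)*18=18 best=209, r--
l=1 r=18: min(16,15)*17=255 best=255 *, r--
l=1 r=17: min(16,1)*16=16 best=255, r--

r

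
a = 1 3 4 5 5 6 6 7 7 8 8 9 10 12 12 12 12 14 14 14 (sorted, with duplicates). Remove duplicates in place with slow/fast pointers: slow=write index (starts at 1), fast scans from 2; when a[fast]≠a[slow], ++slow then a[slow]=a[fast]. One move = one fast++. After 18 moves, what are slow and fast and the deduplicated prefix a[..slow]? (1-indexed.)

(s=1,f=2) a[fast]=3≠a[slow]=1 write a[2]=3 → slow++,fast++
(s=2,f=3) a[fast]=4≠a[slow]=3 write a[3]=4 → slow++,fast++
(s=3,f=4) a[fast]=5≠a[slow]=4 write a[4]=5 → slow++,fast++
(s=4,f=5) a[fast]=5=a[slow] dup → fast++
(s=4,f=6) a[fast]=6≠a[slow]=5 write a[5]=6 → slow++,fast++
(s=5,f=7) a[fast]=6=a[slow] dup → fast++
(s=5,f=8) a[fast]=7≠a[slow]=6 write a[6]=7 → slow++,fast++
(s=6,f=9) a[fast]=7=a[slow] dup → fast++
(s=6,f=10) a[fast]=8≠a[slow]=7 write a[7]=8 → slow++,fast++
(s=7,f=11) a[fast]=8=a[slow] dup → fast++
(s=7,f=12) a[fast]=9≠a[slow]=8 write a[8]=9 → slow++,fast++
(s=8,f=13) a[fast]=10≠a[slow]=9 write a[9]=10 → slow++,fast++
(s=9,f=14) a[fast]=12≠a[slow]=10 write a[10]=12 → slow++,fast++
(s=10,f=15) a[fast]=12=a[slow] dup → fast++
(s=10,f=16) a[fast]=12=a[slow] dup → fast++
(s=10,f=17) a[fast]=12=a[slow] dup → fast++
(s=10,f=18) a[fast]=14≠a[slow]=12 write a[11]=14 → slow++,fast++
(s=11,f=19) a[fast]=14=a[slow] dup → fast++

slow=11, fast=20, prefix=[1, 3, 4, 5, 6, 7, 8, 9, 10, 12, 14]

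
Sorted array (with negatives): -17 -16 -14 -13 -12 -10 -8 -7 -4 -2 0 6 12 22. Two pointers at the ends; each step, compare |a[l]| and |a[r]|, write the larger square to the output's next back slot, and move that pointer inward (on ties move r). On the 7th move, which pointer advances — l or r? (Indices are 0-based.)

[0,13] |-17|<=|22| out[13]=484 → r--
[0,12] |-17|>|12| out[12]=289 → l++
[1,12] |-16|>|12| out[11]=256 → l++
[2,12] |-14|>|12| out[10]=196 → l++
[3,12] |-13|>|12| out[9]=169 → l++
[4,12] |-12|<=|12| out[8]=144 → r--
[4,11] |-12|>|6| out[7]=144 → l++

l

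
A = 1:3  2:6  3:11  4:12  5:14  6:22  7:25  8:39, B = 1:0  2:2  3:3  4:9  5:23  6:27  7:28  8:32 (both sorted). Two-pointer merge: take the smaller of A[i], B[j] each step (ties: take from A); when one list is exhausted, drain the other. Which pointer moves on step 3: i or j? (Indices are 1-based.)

i

i=1 j=1: A[i]=3>B[j]=0 take 0, j++
i=1 j=2: A[i]=3>B[j]=2 take 2, j++
i=1 j=3: A[i]=3<=B[j]=3 take 3, i++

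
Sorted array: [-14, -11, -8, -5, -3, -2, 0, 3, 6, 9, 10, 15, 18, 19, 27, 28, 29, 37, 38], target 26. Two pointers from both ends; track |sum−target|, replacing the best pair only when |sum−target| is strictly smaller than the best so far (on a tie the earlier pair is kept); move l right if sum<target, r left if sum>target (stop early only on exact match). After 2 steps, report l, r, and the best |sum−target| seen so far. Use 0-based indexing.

l=1, r=17, best |Δ|=1

l=0 r=18: -14+38=24 d=2 *, l++
l=1 r=18: -11+38=27 d=1 *, r--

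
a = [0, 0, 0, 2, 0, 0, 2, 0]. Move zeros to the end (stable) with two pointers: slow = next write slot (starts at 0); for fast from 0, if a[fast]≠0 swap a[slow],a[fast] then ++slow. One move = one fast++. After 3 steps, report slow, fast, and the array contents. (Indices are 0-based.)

(s=0,f=0) a[fast]=0 → fast++
(s=0,f=1) a[fast]=0 → fast++
(s=0,f=2) a[fast]=0 → fast++

slow=0, fast=3, a=[0, 0, 0, 2, 0, 0, 2, 0]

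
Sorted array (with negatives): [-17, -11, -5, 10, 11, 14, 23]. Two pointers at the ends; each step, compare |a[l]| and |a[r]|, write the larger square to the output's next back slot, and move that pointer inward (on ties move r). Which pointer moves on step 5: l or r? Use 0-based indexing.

l

[0,6] |-17|<=|23| out[6]=529 → r--
[0,5] |-17|>|14| out[5]=289 → l++
[1,5] |-11|<=|14| out[4]=196 → r--
[1,4] |-11|<=|11| out[3]=121 → r--
[1,3] |-11|>|10| out[2]=121 → l++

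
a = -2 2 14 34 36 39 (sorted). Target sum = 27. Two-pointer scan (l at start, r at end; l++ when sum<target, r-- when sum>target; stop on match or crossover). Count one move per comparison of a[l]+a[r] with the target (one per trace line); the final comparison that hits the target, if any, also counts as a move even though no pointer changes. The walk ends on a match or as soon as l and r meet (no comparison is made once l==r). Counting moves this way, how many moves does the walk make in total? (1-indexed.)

5 moves

l=1 r=6: -2+39=37 >27, r--
l=1 r=5: -2+36=34 >27, r--
l=1 r=4: -2+34=32 >27, r--
l=1 r=3: -2+14=12 <27, l++
l=2 r=3: 2+14=16 <27, l++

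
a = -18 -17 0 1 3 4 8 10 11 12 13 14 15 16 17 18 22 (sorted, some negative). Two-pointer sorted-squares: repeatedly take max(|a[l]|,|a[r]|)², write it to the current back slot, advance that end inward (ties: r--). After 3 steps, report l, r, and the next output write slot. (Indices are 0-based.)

l=0 r=16: |-18|<=|22| out[16]=484, r--
l=0 r=15: |-18|<=|18| out[15]=324, r--
l=0 r=14: |-18|>|17| out[14]=324, l++

l=1, r=14, next write slot=13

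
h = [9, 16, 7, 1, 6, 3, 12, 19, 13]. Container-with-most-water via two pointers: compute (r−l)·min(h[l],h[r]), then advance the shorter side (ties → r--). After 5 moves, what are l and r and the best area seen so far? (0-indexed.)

[0,8] min(9,13)*8=72 best=72 * → l++
[1,8] min(16,13)*7=91 best=91 * → r--
[1,7] min(16,19)*6=96 best=96 * → l++
[2,7] min(7,19)*5=35 best=96 → l++
[3,7] min(1,19)*4=4 best=96 → l++

l=4, r=7, best area=96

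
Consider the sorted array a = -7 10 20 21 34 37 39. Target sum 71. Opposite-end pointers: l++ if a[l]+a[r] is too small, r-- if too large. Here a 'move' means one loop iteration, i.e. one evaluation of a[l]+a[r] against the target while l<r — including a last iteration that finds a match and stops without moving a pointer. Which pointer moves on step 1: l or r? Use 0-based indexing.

l

[0,6] -7+39=32 <71 → l++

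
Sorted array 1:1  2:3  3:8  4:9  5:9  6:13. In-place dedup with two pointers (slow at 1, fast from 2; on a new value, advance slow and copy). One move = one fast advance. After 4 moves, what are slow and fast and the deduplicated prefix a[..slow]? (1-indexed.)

slow=4, fast=6, prefix=[1, 3, 8, 9]

(s=1,f=2) a[fast]=3≠a[slow]=1 write a[2]=3 → slow++,fast++
(s=2,f=3) a[fast]=8≠a[slow]=3 write a[3]=8 → slow++,fast++
(s=3,f=4) a[fast]=9≠a[slow]=8 write a[4]=9 → slow++,fast++
(s=4,f=5) a[fast]=9=a[slow] dup → fast++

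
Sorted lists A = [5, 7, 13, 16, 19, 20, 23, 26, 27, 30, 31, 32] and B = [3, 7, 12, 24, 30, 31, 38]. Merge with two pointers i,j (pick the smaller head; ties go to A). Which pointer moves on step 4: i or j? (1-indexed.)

i=1 j=1: A[i]=5>B[j]=3 take 3, j++
i=1 j=2: A[i]=5<=B[j]=7 take 5, i++
i=2 j=2: A[i]=7<=B[j]=7 take 7, i++
i=3 j=2: A[i]=13>B[j]=7 take 7, j++

j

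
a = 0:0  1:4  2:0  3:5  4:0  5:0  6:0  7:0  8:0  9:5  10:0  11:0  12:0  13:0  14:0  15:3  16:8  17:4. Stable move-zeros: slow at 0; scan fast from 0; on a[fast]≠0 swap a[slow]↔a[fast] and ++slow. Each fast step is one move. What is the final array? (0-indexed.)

[4, 5, 5, 3, 8, 4, 0, 0, 0, 0, 0, 0, 0, 0, 0, 0, 0, 0]

slow=0 fast=0: a[fast]=0, fast++
slow=0 fast=1: a[fast]=4≠0 swap→a[0]=4, slow++,fast++
slow=1 fast=2: a[fast]=0, fast++
slow=1 fast=3: a[fast]=5≠0 swap→a[1]=5, slow++,fast++
slow=2 fast=4: a[fast]=0, fast++
slow=2 fast=5: a[fast]=0, fast++
slow=2 fast=6: a[fast]=0, fast++
slow=2 fast=7: a[fast]=0, fast++
slow=2 fast=8: a[fast]=0, fast++
slow=2 fast=9: a[fast]=5≠0 swap→a[2]=5, slow++,fast++
slow=3 fast=10: a[fast]=0, fast++
slow=3 fast=11: a[fast]=0, fast++
slow=3 fast=12: a[fast]=0, fast++
slow=3 fast=13: a[fast]=0, fast++
slow=3 fast=14: a[fast]=0, fast++
slow=3 fast=15: a[fast]=3≠0 swap→a[3]=3, slow++,fast++
slow=4 fast=16: a[fast]=8≠0 swap→a[4]=8, slow++,fast++
slow=5 fast=17: a[fast]=4≠0 swap→a[5]=4, slow++,fast++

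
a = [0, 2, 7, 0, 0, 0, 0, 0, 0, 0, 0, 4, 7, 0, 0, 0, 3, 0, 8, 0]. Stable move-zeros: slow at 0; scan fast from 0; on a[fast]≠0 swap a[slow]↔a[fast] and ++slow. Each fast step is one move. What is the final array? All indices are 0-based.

[2, 7, 4, 7, 3, 8, 0, 0, 0, 0, 0, 0, 0, 0, 0, 0, 0, 0, 0, 0]

slow=0 fast=0: a[fast]=0, fast++
slow=0 fast=1: a[fast]=2≠0 swap→a[0]=2, slow++,fast++
slow=1 fast=2: a[fast]=7≠0 swap→a[1]=7, slow++,fast++
slow=2 fast=3: a[fast]=0, fast++
slow=2 fast=4: a[fast]=0, fast++
slow=2 fast=5: a[fast]=0, fast++
slow=2 fast=6: a[fast]=0, fast++
slow=2 fast=7: a[fast]=0, fast++
slow=2 fast=8: a[fast]=0, fast++
slow=2 fast=9: a[fast]=0, fast++
slow=2 fast=10: a[fast]=0, fast++
slow=2 fast=11: a[fast]=4≠0 swap→a[2]=4, slow++,fast++
slow=3 fast=12: a[fast]=7≠0 swap→a[3]=7, slow++,fast++
slow=4 fast=13: a[fast]=0, fast++
slow=4 fast=14: a[fast]=0, fast++
slow=4 fast=15: a[fast]=0, fast++
slow=4 fast=16: a[fast]=3≠0 swap→a[4]=3, slow++,fast++
slow=5 fast=17: a[fast]=0, fast++
slow=5 fast=18: a[fast]=8≠0 swap→a[5]=8, slow++,fast++
slow=6 fast=19: a[fast]=0, fast++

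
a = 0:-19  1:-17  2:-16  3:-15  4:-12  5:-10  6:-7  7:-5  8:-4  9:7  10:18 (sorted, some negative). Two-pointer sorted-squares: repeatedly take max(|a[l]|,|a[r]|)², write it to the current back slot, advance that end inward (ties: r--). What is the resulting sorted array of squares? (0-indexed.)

l=0 r=10: |-19|>|18| out[10]=361, l++
l=1 r=10: |-17|<=|18| out[9]=324, r--
l=1 r=9: |-17|>|7| out[8]=289, l++
l=2 r=9: |-16|>|7| out[7]=256, l++
l=3 r=9: |-15|>|7| out[6]=225, l++
l=4 r=9: |-12|>|7| out[5]=144, l++
l=5 r=9: |-10|>|7| out[4]=100, l++
l=6 r=9: |-7|<=|7| out[3]=49, r--
l=6 r=8: |-7|>|-4| out[2]=49, l++
l=7 r=8: |-5|>|-4| out[1]=25, l++
l=8 r=8: |-4|<=|-4| out[0]=16, r--

[16, 25, 49, 49, 100, 144, 225, 256, 289, 324, 361]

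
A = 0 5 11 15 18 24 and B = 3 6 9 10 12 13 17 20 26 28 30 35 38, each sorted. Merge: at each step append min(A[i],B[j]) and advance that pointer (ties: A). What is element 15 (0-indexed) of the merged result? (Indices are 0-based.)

merged[15] = 28

[i=0,j=0] A[i]=0<=B[j]=3 take 0 → i++
[i=1,j=0] A[i]=5>B[j]=3 take 3 → j++
[i=1,j=1] A[i]=5<=B[j]=6 take 5 → i++
[i=2,j=1] A[i]=11>B[j]=6 take 6 → j++
[i=2,j=2] A[i]=11>B[j]=9 take 9 → j++
[i=2,j=3] A[i]=11>B[j]=10 take 10 → j++
[i=2,j=4] A[i]=11<=B[j]=12 take 11 → i++
[i=3,j=4] A[i]=15>B[j]=12 take 12 → j++
[i=3,j=5] A[i]=15>B[j]=13 take 13 → j++
[i=3,j=6] A[i]=15<=B[j]=17 take 15 → i++
[i=4,j=6] A[i]=18>B[j]=17 take 17 → j++
[i=4,j=7] A[i]=18<=B[j]=20 take 18 → i++
[i=5,j=7] A[i]=24>B[j]=20 take 20 → j++
[i=5,j=8] A[i]=24<=B[j]=26 take 24 → i++
[i=6,j=8] A done, take B[j]=26 → j++
[i=6,j=9] A done, take B[j]=28 → j++
[i=6,j=10] A done, take B[j]=30 → j++
[i=6,j=11] A done, take B[j]=35 → j++
[i=6,j=12] A done, take B[j]=38 → j++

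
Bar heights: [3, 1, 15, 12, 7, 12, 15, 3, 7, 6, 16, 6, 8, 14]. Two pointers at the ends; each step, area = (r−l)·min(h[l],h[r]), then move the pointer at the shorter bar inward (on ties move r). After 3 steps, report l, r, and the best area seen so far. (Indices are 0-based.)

l=2, r=12, best area=154

[0,13] min(3,14)*13=39 best=39 * → l++
[1,13] min(1,14)*12=12 best=39 → l++
[2,13] min(15,14)*11=154 best=154 * → r--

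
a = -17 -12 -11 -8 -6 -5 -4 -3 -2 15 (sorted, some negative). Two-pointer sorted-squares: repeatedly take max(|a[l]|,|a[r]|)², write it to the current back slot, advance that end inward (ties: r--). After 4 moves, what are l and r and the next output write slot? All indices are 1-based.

[1,10] |-17|>|15| out[10]=289 → l++
[2,10] |-12|<=|15| out[9]=225 → r--
[2,9] |-12|>|-2| out[8]=144 → l++
[3,9] |-11|>|-2| out[7]=121 → l++

l=4, r=9, next write slot=6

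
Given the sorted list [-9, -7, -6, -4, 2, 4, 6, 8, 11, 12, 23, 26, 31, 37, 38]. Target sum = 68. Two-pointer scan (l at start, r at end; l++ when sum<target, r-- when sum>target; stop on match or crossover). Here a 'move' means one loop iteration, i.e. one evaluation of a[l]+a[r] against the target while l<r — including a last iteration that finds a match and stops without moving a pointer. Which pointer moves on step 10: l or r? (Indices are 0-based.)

[0,14] -9+38=29 <68 → l++
[1,14] -7+38=31 <68 → l++
[2,14] -6+38=32 <68 → l++
[3,14] -4+38=34 <68 → l++
[4,14] 2+38=40 <68 → l++
[5,14] 4+38=42 <68 → l++
[6,14] 6+38=44 <68 → l++
[7,14] 8+38=46 <68 → l++
[8,14] 11+38=49 <68 → l++
[9,14] 12+38=50 <68 → l++

l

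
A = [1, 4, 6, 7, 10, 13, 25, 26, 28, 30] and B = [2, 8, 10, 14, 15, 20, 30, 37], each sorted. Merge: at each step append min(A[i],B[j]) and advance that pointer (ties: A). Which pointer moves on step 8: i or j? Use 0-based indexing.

j

[i=0,j=0] A[i]=1<=B[j]=2 take 1 → i++
[i=1,j=0] A[i]=4>B[j]=2 take 2 → j++
[i=1,j=1] A[i]=4<=B[j]=8 take 4 → i++
[i=2,j=1] A[i]=6<=B[j]=8 take 6 → i++
[i=3,j=1] A[i]=7<=B[j]=8 take 7 → i++
[i=4,j=1] A[i]=10>B[j]=8 take 8 → j++
[i=4,j=2] A[i]=10<=B[j]=10 take 10 → i++
[i=5,j=2] A[i]=13>B[j]=10 take 10 → j++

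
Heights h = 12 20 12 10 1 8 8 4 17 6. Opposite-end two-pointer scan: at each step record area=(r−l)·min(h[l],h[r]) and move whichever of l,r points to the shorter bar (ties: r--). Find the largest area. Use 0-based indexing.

[0,9] min(12,6)*9=54 best=54 * → r--
[0,8] min(12,17)*8=96 best=96 * → l++
[1,8] min(20,17)*7=119 best=119 * → r--
[1,7] min(20,4)*6=24 best=119 → r--
[1,6] min(20,8)*5=40 best=119 → r--
[1,5] min(20,8)*4=32 best=119 → r--
[1,4] min(20,1)*3=3 best=119 → r--
[1,3] min(20,10)*2=20 best=119 → r--
[1,2] min(20,12)*1=12 best=119 → r--

max area = 119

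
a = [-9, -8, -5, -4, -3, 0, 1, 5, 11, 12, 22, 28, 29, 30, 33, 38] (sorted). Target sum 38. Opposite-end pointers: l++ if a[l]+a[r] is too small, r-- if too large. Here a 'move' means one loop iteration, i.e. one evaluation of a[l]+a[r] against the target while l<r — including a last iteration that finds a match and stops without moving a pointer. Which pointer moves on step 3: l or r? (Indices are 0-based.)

[0,15] -9+38=29 <38 → l++
[1,15] -8+38=30 <38 → l++
[2,15] -5+38=33 <38 → l++

l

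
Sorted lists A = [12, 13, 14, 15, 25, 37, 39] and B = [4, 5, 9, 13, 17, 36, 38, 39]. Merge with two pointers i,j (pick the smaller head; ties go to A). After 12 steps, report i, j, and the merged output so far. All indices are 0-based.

i=6, j=6, merged so far=[4, 5, 9, 12, 13, 13, 14, 15, 17, 25, 36, 37]

i=0 j=0: A[i]=12>B[j]=4 take 4, j++
i=0 j=1: A[i]=12>B[j]=5 take 5, j++
i=0 j=2: A[i]=12>B[j]=9 take 9, j++
i=0 j=3: A[i]=12<=B[j]=13 take 12, i++
i=1 j=3: A[i]=13<=B[j]=13 take 13, i++
i=2 j=3: A[i]=14>B[j]=13 take 13, j++
i=2 j=4: A[i]=14<=B[j]=17 take 14, i++
i=3 j=4: A[i]=15<=B[j]=17 take 15, i++
i=4 j=4: A[i]=25>B[j]=17 take 17, j++
i=4 j=5: A[i]=25<=B[j]=36 take 25, i++
i=5 j=5: A[i]=37>B[j]=36 take 36, j++
i=5 j=6: A[i]=37<=B[j]=38 take 37, i++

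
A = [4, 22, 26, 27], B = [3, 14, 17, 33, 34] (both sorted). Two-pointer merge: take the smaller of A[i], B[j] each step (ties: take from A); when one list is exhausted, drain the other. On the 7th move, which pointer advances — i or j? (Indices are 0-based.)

i

[i=0,j=0] A[i]=4>B[j]=3 take 3 → j++
[i=0,j=1] A[i]=4<=B[j]=14 take 4 → i++
[i=1,j=1] A[i]=22>B[j]=14 take 14 → j++
[i=1,j=2] A[i]=22>B[j]=17 take 17 → j++
[i=1,j=3] A[i]=22<=B[j]=33 take 22 → i++
[i=2,j=3] A[i]=26<=B[j]=33 take 26 → i++
[i=3,j=3] A[i]=27<=B[j]=33 take 27 → i++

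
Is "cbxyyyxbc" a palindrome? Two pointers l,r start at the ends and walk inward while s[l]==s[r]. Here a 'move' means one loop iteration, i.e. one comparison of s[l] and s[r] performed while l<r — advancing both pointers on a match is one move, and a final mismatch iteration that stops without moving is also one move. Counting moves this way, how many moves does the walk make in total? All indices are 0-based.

4 moves

[0,8] 'c'=='c' → l++,r--
[1,7] 'b'=='b' → l++,r--
[2,6] 'x'=='x' → l++,r--
[3,5] 'y'=='y' → l++,r--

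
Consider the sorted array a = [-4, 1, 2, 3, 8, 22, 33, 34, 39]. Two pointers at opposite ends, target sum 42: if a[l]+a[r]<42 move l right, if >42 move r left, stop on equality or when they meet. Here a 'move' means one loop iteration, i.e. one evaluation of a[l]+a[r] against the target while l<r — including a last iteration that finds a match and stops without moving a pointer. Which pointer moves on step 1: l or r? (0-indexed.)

l

l=0 r=8: -4+39=35 <42, l++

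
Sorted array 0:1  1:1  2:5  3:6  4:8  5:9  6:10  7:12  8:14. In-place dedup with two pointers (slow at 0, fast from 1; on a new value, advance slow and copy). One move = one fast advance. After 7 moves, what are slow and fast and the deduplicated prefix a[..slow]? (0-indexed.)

slow=6, fast=8, prefix=[1, 5, 6, 8, 9, 10, 12]

slow=0 fast=1: a[fast]=1=a[slow] dup, fast++
slow=0 fast=2: a[fast]=5≠a[slow]=1 write a[1]=5, slow++,fast++
slow=1 fast=3: a[fast]=6≠a[slow]=5 write a[2]=6, slow++,fast++
slow=2 fast=4: a[fast]=8≠a[slow]=6 write a[3]=8, slow++,fast++
slow=3 fast=5: a[fast]=9≠a[slow]=8 write a[4]=9, slow++,fast++
slow=4 fast=6: a[fast]=10≠a[slow]=9 write a[5]=10, slow++,fast++
slow=5 fast=7: a[fast]=12≠a[slow]=10 write a[6]=12, slow++,fast++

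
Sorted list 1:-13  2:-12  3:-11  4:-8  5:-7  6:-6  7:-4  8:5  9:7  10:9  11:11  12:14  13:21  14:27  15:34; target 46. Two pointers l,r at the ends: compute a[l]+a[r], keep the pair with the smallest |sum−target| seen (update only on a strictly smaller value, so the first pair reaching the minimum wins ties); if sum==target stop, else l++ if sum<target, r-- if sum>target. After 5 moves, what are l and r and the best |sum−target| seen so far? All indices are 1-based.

l=6, r=15, best |Δ|=19

[1,15] -13+34=21 d=25 * → l++
[2,15] -12+34=22 d=24 * → l++
[3,15] -11+34=23 d=23 * → l++
[4,15] -8+34=26 d=20 * → l++
[5,15] -7+34=27 d=19 * → l++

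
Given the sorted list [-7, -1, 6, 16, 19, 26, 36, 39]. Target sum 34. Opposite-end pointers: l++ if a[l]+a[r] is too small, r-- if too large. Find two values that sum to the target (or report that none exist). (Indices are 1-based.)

no pair

l=1 r=8: -7+39=32 <34, l++
l=2 r=8: -1+39=38 >34, r--
l=2 r=7: -1+36=35 >34, r--
l=2 r=6: -1+26=25 <34, l++
l=3 r=6: 6+26=32 <34, l++
l=4 r=6: 16+26=42 >34, r--
l=4 r=5: 16+19=35 >34, r--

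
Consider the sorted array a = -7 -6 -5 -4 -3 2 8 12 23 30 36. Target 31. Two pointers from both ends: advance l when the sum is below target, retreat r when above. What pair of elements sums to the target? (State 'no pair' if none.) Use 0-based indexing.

(-5, 36)

[0,10] -7+36=29 <31 → l++
[1,10] -6+36=30 <31 → l++
[2,10] -5+36=31 → found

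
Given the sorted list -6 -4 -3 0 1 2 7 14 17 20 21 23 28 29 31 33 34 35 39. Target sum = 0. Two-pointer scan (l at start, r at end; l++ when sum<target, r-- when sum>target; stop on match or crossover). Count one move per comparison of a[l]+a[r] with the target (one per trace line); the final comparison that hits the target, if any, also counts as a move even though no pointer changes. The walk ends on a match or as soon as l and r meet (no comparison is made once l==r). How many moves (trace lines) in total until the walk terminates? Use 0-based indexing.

18 moves

l=0 r=18: -6+39=33 >0, r--
l=0 r=17: -6+35=29 >0, r--
l=0 r=16: -6+34=28 >0, r--
l=0 r=15: -6+33=27 >0, r--
l=0 r=14: -6+31=25 >0, r--
l=0 r=13: -6+29=23 >0, r--
l=0 r=12: -6+28=22 >0, r--
l=0 r=11: -6+23=17 >0, r--
l=0 r=10: -6+21=15 >0, r--
l=0 r=9: -6+20=14 >0, r--
l=0 r=8: -6+17=11 >0, r--
l=0 r=7: -6+14=8 >0, r--
l=0 r=6: -6+7=1 >0, r--
l=0 r=5: -6+2=-4 <0, l++
l=1 r=5: -4+2=-2 <0, l++
l=2 r=5: -3+2=-1 <0, l++
l=3 r=5: 0+2=2 >0, r--
l=3 r=4: 0+1=1 >0, r--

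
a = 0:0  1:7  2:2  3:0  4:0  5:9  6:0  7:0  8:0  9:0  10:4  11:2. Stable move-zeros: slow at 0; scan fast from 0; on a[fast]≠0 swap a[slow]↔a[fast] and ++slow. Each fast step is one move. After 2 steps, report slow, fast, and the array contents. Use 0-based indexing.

slow=0 fast=0: a[fast]=0, fast++
slow=0 fast=1: a[fast]=7≠0 swap→a[0]=7, slow++,fast++

slow=1, fast=2, a=[7, 0, 2, 0, 0, 9, 0, 0, 0, 0, 4, 2]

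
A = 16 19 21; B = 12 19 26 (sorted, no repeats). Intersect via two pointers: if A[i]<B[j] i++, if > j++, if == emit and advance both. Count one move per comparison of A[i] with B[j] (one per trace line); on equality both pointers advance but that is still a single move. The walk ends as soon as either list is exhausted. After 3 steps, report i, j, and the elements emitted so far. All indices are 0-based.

i=2, j=2, emitted=[19]

[i=0,j=0] 16>12 → j++
[i=0,j=1] 16<19 → i++
[i=1,j=1] 19==19 emit → i++,j++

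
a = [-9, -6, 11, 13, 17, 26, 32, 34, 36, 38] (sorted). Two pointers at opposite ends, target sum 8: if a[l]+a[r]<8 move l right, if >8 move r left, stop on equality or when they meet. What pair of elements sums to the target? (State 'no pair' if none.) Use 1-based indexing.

(-9, 17)

[1,10] -9+38=29 >8 → r--
[1,9] -9+36=27 >8 → r--
[1,8] -9+34=25 >8 → r--
[1,7] -9+32=23 >8 → r--
[1,6] -9+26=17 >8 → r--
[1,5] -9+17=8 → found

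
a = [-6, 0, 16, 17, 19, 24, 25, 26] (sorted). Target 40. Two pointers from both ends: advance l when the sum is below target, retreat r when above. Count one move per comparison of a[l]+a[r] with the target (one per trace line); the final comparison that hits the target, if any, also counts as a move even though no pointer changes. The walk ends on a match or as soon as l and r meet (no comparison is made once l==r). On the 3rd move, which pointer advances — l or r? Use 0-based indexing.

r

l=0 r=7: -6+26=20 <40, l++
l=1 r=7: 0+26=26 <40, l++
l=2 r=7: 16+26=42 >40, r--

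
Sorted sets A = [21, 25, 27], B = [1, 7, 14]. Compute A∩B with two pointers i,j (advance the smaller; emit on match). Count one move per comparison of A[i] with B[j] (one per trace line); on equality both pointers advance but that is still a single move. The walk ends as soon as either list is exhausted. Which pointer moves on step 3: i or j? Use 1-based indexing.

j

i=1 j=1: 21>1, j++
i=1 j=2: 21>7, j++
i=1 j=3: 21>14, j++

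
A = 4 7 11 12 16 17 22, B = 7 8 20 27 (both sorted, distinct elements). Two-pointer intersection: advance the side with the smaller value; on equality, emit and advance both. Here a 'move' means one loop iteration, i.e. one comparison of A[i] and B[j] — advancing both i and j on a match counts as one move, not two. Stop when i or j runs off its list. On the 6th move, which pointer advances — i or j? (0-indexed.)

i=0 j=0: 4<7, i++
i=1 j=0: 7==7 emit, i++,j++
i=2 j=1: 11>8, j++
i=2 j=2: 11<20, i++
i=3 j=2: 12<20, i++
i=4 j=2: 16<20, i++

i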